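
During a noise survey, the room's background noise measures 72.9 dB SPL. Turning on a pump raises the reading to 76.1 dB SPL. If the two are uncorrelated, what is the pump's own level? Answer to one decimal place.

73.3 dB SPL

Background correction is a power subtraction:
L_src = 10·log₁₀(10^(76.1/10) − 10^(72.9/10)) = 10·log₁₀(21240000) = 73.3 dB SPL.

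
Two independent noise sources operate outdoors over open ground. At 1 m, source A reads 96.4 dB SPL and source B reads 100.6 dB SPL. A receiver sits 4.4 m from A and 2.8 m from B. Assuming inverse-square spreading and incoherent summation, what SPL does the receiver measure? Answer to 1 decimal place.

92.3 dB SPL

At the listener: L_A = 96.4 − 20·log₁₀(4.4) = 83.53 dB; L_B = 100.6 − 20·log₁₀(2.8) = 91.66 dB.
Combined: 10·log₁₀(10^(83.53/10)+10^(91.66/10)) = 92.3 dB SPL.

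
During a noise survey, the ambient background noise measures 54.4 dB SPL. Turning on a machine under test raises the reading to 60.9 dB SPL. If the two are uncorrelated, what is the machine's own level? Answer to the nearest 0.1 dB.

Remove the background by subtracting linear intensities:
L_src = 10·log₁₀(10^(60.9/10) − 10^(54.4/10)) = 10·log₁₀(954800) = 59.8 dB SPL.

59.8 dB SPL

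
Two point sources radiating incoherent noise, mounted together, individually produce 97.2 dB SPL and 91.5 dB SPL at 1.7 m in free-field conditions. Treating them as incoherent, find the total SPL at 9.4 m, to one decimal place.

83.4 dB SPL

Combined at 1.7 m: 10·log₁₀(10^(97.2/10)+10^(91.5/10)) = 98.24 dB SPL.
Then apply −20·log₁₀(9.4/1.7) = -14.85 dB → 83.4 dB SPL.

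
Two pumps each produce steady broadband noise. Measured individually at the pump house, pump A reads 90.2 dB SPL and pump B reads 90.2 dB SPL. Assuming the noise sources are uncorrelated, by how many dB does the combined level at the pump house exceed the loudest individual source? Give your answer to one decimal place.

Incoherent sources sum as intensities:
L_total = 10·log₁₀(10^(90.2/10) + 10^(90.2/10)) = 93.21 dB SPL.
Excess over the loudest (90.2 dB): 93.21 − 90.2 = 3.0 dB.

3.0 dB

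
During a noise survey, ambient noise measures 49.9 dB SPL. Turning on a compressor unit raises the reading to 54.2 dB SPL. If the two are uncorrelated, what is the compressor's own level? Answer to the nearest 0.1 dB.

52.2 dB SPL

Background correction is a power subtraction:
L_src = 10·log₁₀(10^(54.2/10) − 10^(49.9/10)) = 10·log₁₀(165300) = 52.2 dB SPL.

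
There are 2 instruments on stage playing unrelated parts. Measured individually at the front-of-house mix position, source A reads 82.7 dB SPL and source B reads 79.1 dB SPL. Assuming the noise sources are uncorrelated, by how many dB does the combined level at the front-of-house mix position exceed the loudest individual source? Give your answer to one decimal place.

1.6 dB

Incoherent sources sum as intensities:
L_total = 10·log₁₀(10^(82.7/10) + 10^(79.1/10)) = 84.27 dB SPL.
Excess over the loudest (82.7 dB): 84.27 − 82.7 = 1.6 dB.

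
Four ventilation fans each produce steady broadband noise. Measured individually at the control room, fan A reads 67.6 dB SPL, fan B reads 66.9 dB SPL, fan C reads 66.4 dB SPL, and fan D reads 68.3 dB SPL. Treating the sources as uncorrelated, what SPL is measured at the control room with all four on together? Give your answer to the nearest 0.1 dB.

73.4 dB SPL

Incoherent sources sum as intensities:
L_total = 10·log₁₀(10^(67.6/10) + 10^(66.9/10) + 10^(66.4/10) + 10^(68.3/10)) = 10·log₁₀(21780000) = 73.4 dB SPL.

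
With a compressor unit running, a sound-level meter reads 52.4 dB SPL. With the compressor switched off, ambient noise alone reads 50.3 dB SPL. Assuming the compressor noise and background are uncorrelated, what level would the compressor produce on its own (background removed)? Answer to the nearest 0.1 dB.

Background correction is a power subtraction:
L_src = 10·log₁₀(10^(52.4/10) − 10^(50.3/10)) = 10·log₁₀(66630) = 48.2 dB SPL.

48.2 dB SPL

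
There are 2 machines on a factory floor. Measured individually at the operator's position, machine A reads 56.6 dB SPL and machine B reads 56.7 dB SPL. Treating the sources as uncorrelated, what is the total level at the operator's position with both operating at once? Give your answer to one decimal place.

59.7 dB SPL

Uncorrelated sources add in intensity (power), not in dB.
L_total = 10·log₁₀(10^(56.6/10) + 10^(56.7/10)) = 10·log₁₀(924800) = 59.7 dB SPL.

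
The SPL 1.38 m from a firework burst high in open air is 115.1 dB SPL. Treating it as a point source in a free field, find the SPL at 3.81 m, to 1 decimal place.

Free-field point source: level drops by 20·log₁₀ of the distance ratio.
ΔL = −20·log₁₀(3.81/1.38) = -8.82 dB, so L₂ = 115.1 + (-8.82) = 106.3 dB SPL.

106.3 dB SPL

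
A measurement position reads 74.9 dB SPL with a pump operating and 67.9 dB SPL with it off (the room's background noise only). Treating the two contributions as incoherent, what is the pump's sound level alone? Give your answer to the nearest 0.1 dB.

Remove the background by subtracting linear intensities:
L_src = 10·log₁₀(10^(74.9/10) − 10^(67.9/10)) = 10·log₁₀(24740000) = 73.9 dB SPL.

73.9 dB SPL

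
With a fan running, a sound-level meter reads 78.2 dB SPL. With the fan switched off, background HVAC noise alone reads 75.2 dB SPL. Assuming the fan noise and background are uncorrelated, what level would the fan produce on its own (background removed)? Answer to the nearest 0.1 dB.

Background correction is a power subtraction:
L_src = 10·log₁₀(10^(78.2/10) − 10^(75.2/10)) = 10·log₁₀(32960000) = 75.2 dB SPL.

75.2 dB SPL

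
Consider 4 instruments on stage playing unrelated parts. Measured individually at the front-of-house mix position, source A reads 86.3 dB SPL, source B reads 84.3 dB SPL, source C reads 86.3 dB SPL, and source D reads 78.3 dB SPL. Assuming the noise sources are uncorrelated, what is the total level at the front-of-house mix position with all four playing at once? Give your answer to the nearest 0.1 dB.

90.8 dB SPL

Uncorrelated sources add in intensity (power), not in dB.
L_total = 10·log₁₀(10^(86.3/10) + 10^(84.3/10) + 10^(86.3/10) + 10^(78.3/10)) = 10·log₁₀(1190000000) = 90.8 dB SPL.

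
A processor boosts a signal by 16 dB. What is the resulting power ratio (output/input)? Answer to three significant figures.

39.8

Power ratio = 10^(dB/10).
10^(16/10) = 10^(1.600) = 39.8.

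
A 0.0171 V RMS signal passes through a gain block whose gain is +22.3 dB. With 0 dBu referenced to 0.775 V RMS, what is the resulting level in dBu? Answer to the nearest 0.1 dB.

Input level: 20·log₁₀(0.0171/0.775) = -33.13 dBu.
Output: -33.13 + 22.3 = -10.8 dBu.

-10.8 dBu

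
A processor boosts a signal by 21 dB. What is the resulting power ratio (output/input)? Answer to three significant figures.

126

Power ratio = 10^(dB/10).
10^(21/10) = 10^(2.100) = 126.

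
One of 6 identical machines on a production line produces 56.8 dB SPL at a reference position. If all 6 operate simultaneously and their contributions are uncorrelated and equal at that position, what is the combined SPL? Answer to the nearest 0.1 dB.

6 equal incoherent sources raise the level by 10·log₁₀(6) = 7.78 dB.
L_total = 56.8 + 7.78 = 64.6 dB SPL.

64.6 dB SPL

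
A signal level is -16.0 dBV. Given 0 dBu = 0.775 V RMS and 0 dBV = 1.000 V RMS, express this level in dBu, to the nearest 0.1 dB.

-13.8 dBu

The offset between the scales is 20·log₁₀(0.775/1.000) = −2.214 dB.
So dBu = -16.0 + 2.214 = -13.8 dBu.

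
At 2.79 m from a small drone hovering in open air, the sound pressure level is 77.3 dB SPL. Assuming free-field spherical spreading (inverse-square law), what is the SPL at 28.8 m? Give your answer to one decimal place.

Free-field point source: level drops by 20·log₁₀ of the distance ratio.
ΔL = −20·log₁₀(28.8/2.79) = -20.28 dB, so L₂ = 77.3 + (-20.28) = 57.0 dB SPL.

57.0 dB SPL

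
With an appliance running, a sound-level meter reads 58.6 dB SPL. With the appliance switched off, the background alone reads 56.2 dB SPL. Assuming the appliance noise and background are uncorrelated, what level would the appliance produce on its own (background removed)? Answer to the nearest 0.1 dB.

54.9 dB SPL

Subtract intensities: L_src = 10·log₁₀(10^(L_total/10) − 10^(L_bg/10)).
L_src = 10·log₁₀(10^(58.6/10) − 10^(56.2/10)) = 10·log₁₀(307600) = 54.9 dB SPL.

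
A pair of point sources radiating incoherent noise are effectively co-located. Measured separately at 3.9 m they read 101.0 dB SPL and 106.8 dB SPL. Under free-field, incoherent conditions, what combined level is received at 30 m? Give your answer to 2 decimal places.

Combined at 3.9 m: 10·log₁₀(10^(101.0/10)+10^(106.8/10)) = 107.814 dB SPL.
Then apply −20·log₁₀(30/3.9) = -17.721 dB → 90.09 dB SPL.

90.09 dB SPL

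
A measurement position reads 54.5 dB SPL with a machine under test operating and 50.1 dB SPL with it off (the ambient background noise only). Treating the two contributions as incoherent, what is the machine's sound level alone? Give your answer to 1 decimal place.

52.5 dB SPL

Background correction is a power subtraction:
L_src = 10·log₁₀(10^(54.5/10) − 10^(50.1/10)) = 10·log₁₀(179500) = 52.5 dB SPL.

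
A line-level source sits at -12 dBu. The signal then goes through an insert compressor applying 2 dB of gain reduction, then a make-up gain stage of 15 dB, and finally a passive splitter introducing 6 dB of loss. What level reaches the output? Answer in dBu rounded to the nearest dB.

Gain stages sum in dB:
-12 − 2 + 15 − 6 = -5 dBu.

-5 dBu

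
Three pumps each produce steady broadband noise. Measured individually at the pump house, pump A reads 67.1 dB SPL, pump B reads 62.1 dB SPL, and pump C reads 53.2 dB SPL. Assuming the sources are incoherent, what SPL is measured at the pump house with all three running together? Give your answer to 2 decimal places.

68.43 dB SPL

Add the sources as powers (linear), then convert back to dB:
L_total = 10·log₁₀(10^(67.1/10) + 10^(62.1/10) + 10^(53.2/10)) = 10·log₁₀(6959000) = 68.43 dB SPL.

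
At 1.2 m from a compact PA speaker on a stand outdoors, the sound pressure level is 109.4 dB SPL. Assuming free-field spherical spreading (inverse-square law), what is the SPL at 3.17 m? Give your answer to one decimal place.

Inverse-square spreading gives ΔL = −20·log₁₀(d₂/d₁).
ΔL = −20·log₁₀(3.17/1.2) = -8.44 dB, so L₂ = 109.4 + (-8.44) = 101.0 dB SPL.

101.0 dB SPL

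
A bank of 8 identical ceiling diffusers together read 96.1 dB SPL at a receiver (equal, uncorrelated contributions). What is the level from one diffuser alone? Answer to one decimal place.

8 equal incoherent sources add 10·log₁₀(8) = 9.03 dB over one source.
L_one = 96.1 − 9.03 = 87.1 dB SPL.

87.1 dB SPL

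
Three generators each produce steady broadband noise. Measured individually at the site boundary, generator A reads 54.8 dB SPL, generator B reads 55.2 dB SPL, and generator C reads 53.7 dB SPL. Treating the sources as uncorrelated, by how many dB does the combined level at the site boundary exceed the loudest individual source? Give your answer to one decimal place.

Uncorrelated sources add in intensity (power), not in dB.
L_total = 10·log₁₀(10^(54.8/10) + 10^(55.2/10) + 10^(53.7/10)) = 59.38 dB SPL.
Excess over the loudest (55.2 dB): 59.38 − 55.2 = 4.2 dB.

4.2 dB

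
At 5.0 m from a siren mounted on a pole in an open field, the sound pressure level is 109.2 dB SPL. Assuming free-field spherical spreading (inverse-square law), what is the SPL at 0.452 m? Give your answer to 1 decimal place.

Inverse-square spreading gives ΔL = −20·log₁₀(d₂/d₁).
ΔL = −20·log₁₀(0.452/5.0) = 20.88 dB, so L₂ = 109.2 + (20.88) = 130.1 dB SPL.

130.1 dB SPL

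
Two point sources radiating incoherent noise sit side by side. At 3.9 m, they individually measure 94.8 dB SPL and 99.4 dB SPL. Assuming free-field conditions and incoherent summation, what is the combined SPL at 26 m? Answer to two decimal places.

Combined at 3.9 m: 10·log₁₀(10^(94.8/10)+10^(99.4/10)) = 100.693 dB SPL.
Then apply −20·log₁₀(26/3.9) = -16.478 dB → 84.21 dB SPL.

84.21 dB SPL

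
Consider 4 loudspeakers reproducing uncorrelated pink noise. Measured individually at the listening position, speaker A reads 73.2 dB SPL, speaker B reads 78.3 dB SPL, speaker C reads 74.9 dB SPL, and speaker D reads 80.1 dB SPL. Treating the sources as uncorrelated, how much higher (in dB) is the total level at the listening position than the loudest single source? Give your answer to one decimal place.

3.4 dB

Add the sources as powers (linear), then convert back to dB:
L_total = 10·log₁₀(10^(73.2/10) + 10^(78.3/10) + 10^(74.9/10) + 10^(80.1/10)) = 83.46 dB SPL.
Excess over the loudest (80.1 dB): 83.46 − 80.1 = 3.4 dB.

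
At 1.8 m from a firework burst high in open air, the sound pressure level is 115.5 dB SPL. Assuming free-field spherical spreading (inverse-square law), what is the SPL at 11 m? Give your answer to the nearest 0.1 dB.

99.8 dB SPL

For a point source in a free field, ΔL = −20·log₁₀(d₂/d₁).
ΔL = −20·log₁₀(11/1.8) = -15.72 dB, so L₂ = 115.5 + (-15.72) = 99.8 dB SPL.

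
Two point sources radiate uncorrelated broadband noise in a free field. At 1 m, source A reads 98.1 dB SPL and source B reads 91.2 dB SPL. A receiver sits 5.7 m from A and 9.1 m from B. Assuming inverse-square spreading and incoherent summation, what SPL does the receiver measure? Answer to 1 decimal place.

83.3 dB SPL

At the listener: L_A = 98.1 − 20·log₁₀(5.7) = 82.98 dB; L_B = 91.2 − 20·log₁₀(9.1) = 72.02 dB.
Combined: 10·log₁₀(10^(82.98/10)+10^(72.02/10)) = 83.3 dB SPL.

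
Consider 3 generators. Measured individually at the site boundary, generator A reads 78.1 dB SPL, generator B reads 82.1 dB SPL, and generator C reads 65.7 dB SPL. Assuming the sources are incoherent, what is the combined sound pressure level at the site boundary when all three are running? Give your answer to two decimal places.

Uncorrelated sources add in intensity (power), not in dB.
L_total = 10·log₁₀(10^(78.1/10) + 10^(82.1/10) + 10^(65.7/10)) = 10·log₁₀(230500000) = 83.63 dB SPL.

83.63 dB SPL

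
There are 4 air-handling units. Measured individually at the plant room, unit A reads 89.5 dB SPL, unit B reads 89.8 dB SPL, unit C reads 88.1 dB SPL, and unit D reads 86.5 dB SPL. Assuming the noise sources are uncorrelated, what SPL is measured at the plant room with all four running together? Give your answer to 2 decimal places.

94.68 dB SPL

Uncorrelated sources add in intensity (power), not in dB.
L_total = 10·log₁₀(10^(89.5/10) + 10^(89.8/10) + 10^(88.1/10) + 10^(86.5/10)) = 10·log₁₀(2939000000) = 94.68 dB SPL.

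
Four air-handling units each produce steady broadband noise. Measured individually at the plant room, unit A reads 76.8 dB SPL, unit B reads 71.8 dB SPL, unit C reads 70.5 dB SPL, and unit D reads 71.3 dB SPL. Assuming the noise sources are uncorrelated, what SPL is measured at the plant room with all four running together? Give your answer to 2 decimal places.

Uncorrelated sources add in intensity (power), not in dB.
L_total = 10·log₁₀(10^(76.8/10) + 10^(71.8/10) + 10^(70.5/10) + 10^(71.3/10)) = 10·log₁₀(87710000) = 79.43 dB SPL.

79.43 dB SPL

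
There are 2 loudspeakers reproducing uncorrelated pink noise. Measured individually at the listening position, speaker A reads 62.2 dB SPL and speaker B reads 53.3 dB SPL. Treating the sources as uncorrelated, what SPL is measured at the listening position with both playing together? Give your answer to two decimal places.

62.73 dB SPL

Uncorrelated sources add in intensity (power), not in dB.
L_total = 10·log₁₀(10^(62.2/10) + 10^(53.3/10)) = 10·log₁₀(1873000) = 62.73 dB SPL.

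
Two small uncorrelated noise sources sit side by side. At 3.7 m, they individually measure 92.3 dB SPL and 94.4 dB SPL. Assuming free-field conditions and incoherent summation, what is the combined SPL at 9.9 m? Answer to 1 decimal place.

Combined at 3.7 m: 10·log₁₀(10^(92.3/10)+10^(94.4/10)) = 96.49 dB SPL.
Then apply −20·log₁₀(9.9/3.7) = -8.55 dB → 87.9 dB SPL.

87.9 dB SPL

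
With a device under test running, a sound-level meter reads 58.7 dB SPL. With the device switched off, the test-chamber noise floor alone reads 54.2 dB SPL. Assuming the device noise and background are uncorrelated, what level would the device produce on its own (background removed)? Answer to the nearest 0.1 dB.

Remove the background by subtracting linear intensities:
L_src = 10·log₁₀(10^(58.7/10) − 10^(54.2/10)) = 10·log₁₀(478300) = 56.8 dB SPL.

56.8 dB SPL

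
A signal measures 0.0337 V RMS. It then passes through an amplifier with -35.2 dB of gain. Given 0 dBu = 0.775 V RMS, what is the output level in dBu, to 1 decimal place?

-62.4 dBu

Input level: 20·log₁₀(0.0337/0.775) = -27.23 dBu.
Output: -27.23 − 35.2 = -62.4 dBu.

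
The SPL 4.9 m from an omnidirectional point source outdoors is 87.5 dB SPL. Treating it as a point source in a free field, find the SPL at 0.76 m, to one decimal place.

103.7 dB SPL

Free-field point source: level drops by 20·log₁₀ of the distance ratio.
ΔL = −20·log₁₀(0.76/4.9) = 16.19 dB, so L₂ = 87.5 + (16.19) = 103.7 dB SPL.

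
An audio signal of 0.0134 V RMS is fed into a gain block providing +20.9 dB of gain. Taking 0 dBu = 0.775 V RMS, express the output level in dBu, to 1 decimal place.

Input level: 20·log₁₀(0.0134/0.775) = -35.24 dBu.
Output: -35.24 + 20.9 = -14.3 dBu.

-14.3 dBu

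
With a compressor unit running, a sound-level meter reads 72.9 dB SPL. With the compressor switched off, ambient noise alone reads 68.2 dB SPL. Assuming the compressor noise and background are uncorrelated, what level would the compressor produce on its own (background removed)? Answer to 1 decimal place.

71.1 dB SPL

Background correction is a power subtraction:
L_src = 10·log₁₀(10^(72.9/10) − 10^(68.2/10)) = 10·log₁₀(12890000) = 71.1 dB SPL.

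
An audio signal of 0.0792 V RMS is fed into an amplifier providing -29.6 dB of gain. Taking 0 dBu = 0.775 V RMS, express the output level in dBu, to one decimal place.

-49.4 dBu

Input level: 20·log₁₀(0.0792/0.775) = -19.81 dBu.
Output: -19.81 − 29.6 = -49.4 dBu.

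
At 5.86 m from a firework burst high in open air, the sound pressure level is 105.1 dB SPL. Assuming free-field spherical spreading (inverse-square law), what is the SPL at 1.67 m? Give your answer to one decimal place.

116.0 dB SPL

Free-field point source: level drops by 20·log₁₀ of the distance ratio.
ΔL = −20·log₁₀(1.67/5.86) = 10.90 dB, so L₂ = 105.1 + (10.90) = 116.0 dB SPL.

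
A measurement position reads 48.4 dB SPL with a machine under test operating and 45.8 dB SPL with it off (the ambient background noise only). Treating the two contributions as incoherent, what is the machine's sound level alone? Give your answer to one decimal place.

44.9 dB SPL

Subtract intensities: L_src = 10·log₁₀(10^(L_total/10) − 10^(L_bg/10)).
L_src = 10·log₁₀(10^(48.4/10) − 10^(45.8/10)) = 10·log₁₀(31160) = 44.9 dB SPL.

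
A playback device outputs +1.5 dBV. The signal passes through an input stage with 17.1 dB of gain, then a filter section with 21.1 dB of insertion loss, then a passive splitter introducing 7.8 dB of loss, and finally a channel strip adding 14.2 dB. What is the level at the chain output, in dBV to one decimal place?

+3.9 dBV

Cascaded gains and losses add directly in dB.
+1.5 + 17.1 − 21.1 − 7.8 + 14.2 = +3.9 dBV.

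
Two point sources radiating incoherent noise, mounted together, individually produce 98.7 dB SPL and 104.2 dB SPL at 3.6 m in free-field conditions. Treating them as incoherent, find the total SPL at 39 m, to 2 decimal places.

84.58 dB SPL

Combined at 3.6 m: 10·log₁₀(10^(98.7/10)+10^(104.2/10)) = 105.278 dB SPL.
Then apply −20·log₁₀(39/3.6) = -20.695 dB → 84.58 dB SPL.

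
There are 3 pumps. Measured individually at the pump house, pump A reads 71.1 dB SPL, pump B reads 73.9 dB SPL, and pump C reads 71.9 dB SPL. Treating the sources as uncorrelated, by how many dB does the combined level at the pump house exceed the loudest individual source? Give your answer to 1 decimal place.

Incoherent sources sum as intensities:
L_total = 10·log₁₀(10^(71.1/10) + 10^(73.9/10) + 10^(71.9/10)) = 77.24 dB SPL.
Excess over the loudest (73.9 dB): 77.24 − 73.9 = 3.3 dB.

3.3 dB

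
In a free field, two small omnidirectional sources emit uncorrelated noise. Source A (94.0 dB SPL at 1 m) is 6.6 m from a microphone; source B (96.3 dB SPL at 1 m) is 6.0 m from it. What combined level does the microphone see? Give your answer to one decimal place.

At the listener: L_A = 94.0 − 20·log₁₀(6.6) = 77.61 dB; L_B = 96.3 − 20·log₁₀(6.0) = 80.74 dB.
Combined: 10·log₁₀(10^(77.61/10)+10^(80.74/10)) = 82.5 dB SPL.

82.5 dB SPL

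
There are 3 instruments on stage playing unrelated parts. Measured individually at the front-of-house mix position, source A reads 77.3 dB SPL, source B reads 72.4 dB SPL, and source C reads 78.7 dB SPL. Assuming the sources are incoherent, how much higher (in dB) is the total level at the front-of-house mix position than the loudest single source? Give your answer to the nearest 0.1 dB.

Add the sources as powers (linear), then convert back to dB:
L_total = 10·log₁₀(10^(77.3/10) + 10^(72.4/10) + 10^(78.7/10)) = 81.62 dB SPL.
Excess over the loudest (78.7 dB): 81.62 − 78.7 = 2.9 dB.

2.9 dB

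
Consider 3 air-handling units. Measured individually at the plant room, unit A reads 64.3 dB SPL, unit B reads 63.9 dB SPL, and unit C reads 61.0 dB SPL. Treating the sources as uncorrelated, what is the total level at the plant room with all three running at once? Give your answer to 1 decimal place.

68.1 dB SPL

Add the sources as powers (linear), then convert back to dB:
L_total = 10·log₁₀(10^(64.3/10) + 10^(63.9/10) + 10^(61.0/10)) = 10·log₁₀(6405000) = 68.1 dB SPL.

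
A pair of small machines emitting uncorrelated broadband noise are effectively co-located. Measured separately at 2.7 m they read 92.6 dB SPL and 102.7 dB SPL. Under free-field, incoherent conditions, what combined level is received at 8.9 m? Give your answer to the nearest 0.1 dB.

92.7 dB SPL

Combined at 2.7 m: 10·log₁₀(10^(92.6/10)+10^(102.7/10)) = 103.10 dB SPL.
Then apply −20·log₁₀(8.9/2.7) = -10.36 dB → 92.7 dB SPL.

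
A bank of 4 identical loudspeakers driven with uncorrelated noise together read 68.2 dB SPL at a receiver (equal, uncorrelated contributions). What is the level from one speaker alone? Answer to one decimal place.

4 equal incoherent sources add 10·log₁₀(4) = 6.02 dB over one source.
L_one = 68.2 − 6.02 = 62.2 dB SPL.

62.2 dB SPL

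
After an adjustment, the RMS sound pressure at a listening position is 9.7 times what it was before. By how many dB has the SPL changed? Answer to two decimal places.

SPL change from a pressure ratio uses the 20·log₁₀ form:
20·log₁₀(9.7) = 19.74 dB.

19.74 dB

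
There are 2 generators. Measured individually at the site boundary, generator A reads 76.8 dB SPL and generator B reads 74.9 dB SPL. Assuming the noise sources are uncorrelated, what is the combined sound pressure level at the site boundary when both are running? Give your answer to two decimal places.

Uncorrelated sources add in intensity (power), not in dB.
L_total = 10·log₁₀(10^(76.8/10) + 10^(74.9/10)) = 10·log₁₀(78770000) = 78.96 dB SPL.

78.96 dB SPL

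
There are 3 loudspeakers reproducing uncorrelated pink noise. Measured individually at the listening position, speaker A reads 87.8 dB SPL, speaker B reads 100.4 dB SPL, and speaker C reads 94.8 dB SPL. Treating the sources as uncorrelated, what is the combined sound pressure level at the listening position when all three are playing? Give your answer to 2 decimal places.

101.64 dB SPL

Add the sources as powers (linear), then convert back to dB:
L_total = 10·log₁₀(10^(87.8/10) + 10^(100.4/10) + 10^(94.8/10)) = 10·log₁₀(14587000000) = 101.64 dB SPL.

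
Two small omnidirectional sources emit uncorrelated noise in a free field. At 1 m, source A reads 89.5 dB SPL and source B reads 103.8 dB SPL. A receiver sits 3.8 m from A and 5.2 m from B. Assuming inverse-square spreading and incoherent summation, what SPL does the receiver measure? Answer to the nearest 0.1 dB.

89.8 dB SPL

At the listener: L_A = 89.5 − 20·log₁₀(3.8) = 77.90 dB; L_B = 103.8 − 20·log₁₀(5.2) = 89.48 dB.
Combined: 10·log₁₀(10^(77.90/10)+10^(89.48/10)) = 89.8 dB SPL.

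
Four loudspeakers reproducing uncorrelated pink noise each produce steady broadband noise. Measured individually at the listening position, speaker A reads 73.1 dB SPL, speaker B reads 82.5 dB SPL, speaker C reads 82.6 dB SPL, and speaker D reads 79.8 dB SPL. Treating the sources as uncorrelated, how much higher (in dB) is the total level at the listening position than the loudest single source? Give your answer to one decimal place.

4.2 dB

Add the sources as powers (linear), then convert back to dB:
L_total = 10·log₁₀(10^(73.1/10) + 10^(82.5/10) + 10^(82.6/10) + 10^(79.8/10)) = 86.77 dB SPL.
Excess over the loudest (82.6 dB): 86.77 − 82.6 = 4.2 dB.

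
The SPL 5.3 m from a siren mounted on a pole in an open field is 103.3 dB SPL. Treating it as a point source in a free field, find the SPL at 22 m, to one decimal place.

90.9 dB SPL

For a point source in a free field, ΔL = −20·log₁₀(d₂/d₁).
ΔL = −20·log₁₀(22/5.3) = -12.36 dB, so L₂ = 103.3 + (-12.36) = 90.9 dB SPL.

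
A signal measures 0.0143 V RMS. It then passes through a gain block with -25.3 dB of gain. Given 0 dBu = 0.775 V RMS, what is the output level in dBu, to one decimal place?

Input level: 20·log₁₀(0.0143/0.775) = -34.68 dBu.
Output: -34.68 − 25.3 = -60.0 dBu.

-60.0 dBu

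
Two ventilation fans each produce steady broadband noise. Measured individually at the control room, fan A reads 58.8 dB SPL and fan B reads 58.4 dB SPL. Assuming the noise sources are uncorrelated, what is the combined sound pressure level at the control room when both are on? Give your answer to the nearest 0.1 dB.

Add the sources as powers (linear), then convert back to dB:
L_total = 10·log₁₀(10^(58.8/10) + 10^(58.4/10)) = 10·log₁₀(1450000) = 61.6 dB SPL.

61.6 dB SPL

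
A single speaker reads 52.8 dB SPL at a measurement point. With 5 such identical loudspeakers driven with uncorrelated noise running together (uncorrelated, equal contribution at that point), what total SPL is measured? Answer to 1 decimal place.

59.8 dB SPL

5 equal incoherent sources raise the level by 10·log₁₀(5) = 6.99 dB.
L_total = 52.8 + 6.99 = 59.8 dB SPL.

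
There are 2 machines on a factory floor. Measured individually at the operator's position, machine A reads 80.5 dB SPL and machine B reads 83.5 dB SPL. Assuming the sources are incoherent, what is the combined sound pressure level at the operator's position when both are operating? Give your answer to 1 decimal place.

85.3 dB SPL

Incoherent sources sum as intensities:
L_total = 10·log₁₀(10^(80.5/10) + 10^(83.5/10)) = 10·log₁₀(336100000) = 85.3 dB SPL.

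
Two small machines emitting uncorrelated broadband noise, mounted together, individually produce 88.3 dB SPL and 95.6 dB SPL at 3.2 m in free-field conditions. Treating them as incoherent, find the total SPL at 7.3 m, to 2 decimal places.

Combined at 3.2 m: 10·log₁₀(10^(88.3/10)+10^(95.6/10)) = 96.342 dB SPL.
Then apply −20·log₁₀(7.3/3.2) = -7.163 dB → 89.18 dB SPL.

89.18 dB SPL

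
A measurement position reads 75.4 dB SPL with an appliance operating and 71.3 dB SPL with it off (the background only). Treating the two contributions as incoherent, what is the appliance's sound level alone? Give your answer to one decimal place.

73.3 dB SPL

Subtract intensities: L_src = 10·log₁₀(10^(L_total/10) − 10^(L_bg/10)).
L_src = 10·log₁₀(10^(75.4/10) − 10^(71.3/10)) = 10·log₁₀(21180000) = 73.3 dB SPL.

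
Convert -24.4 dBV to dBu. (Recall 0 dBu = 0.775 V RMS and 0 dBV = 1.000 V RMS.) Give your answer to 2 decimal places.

-22.19 dBu

The offset between the scales is 20·log₁₀(0.775/1.000) = −2.214 dB.
So dBu = -24.4 + 2.214 = -22.19 dBu.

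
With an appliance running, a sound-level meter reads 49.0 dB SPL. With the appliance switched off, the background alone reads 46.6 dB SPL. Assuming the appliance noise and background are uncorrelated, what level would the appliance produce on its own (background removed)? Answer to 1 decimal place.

45.3 dB SPL

Background correction is a power subtraction:
L_src = 10·log₁₀(10^(49.0/10) − 10^(46.6/10)) = 10·log₁₀(33720) = 45.3 dB SPL.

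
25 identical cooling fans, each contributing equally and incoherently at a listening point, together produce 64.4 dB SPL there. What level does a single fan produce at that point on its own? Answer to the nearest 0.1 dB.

25 equal incoherent sources add 10·log₁₀(25) = 13.98 dB over one source.
L_one = 64.4 − 13.98 = 50.4 dB SPL.

50.4 dB SPL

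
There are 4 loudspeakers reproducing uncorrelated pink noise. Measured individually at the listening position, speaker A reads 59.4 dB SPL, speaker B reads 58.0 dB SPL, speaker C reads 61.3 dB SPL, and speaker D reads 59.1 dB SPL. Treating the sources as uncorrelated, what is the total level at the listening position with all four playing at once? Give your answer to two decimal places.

65.64 dB SPL

Uncorrelated sources add in intensity (power), not in dB.
L_total = 10·log₁₀(10^(59.4/10) + 10^(58.0/10) + 10^(61.3/10) + 10^(59.1/10)) = 10·log₁₀(3664000) = 65.64 dB SPL.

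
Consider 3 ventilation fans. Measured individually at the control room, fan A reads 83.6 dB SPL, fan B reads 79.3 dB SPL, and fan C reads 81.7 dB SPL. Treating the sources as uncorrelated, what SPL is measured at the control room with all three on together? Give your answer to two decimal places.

Incoherent sources sum as intensities:
L_total = 10·log₁₀(10^(83.6/10) + 10^(79.3/10) + 10^(81.7/10)) = 10·log₁₀(462100000) = 86.65 dB SPL.

86.65 dB SPL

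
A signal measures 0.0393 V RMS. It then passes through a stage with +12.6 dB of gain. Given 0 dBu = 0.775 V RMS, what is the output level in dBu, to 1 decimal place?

Input level: 20·log₁₀(0.0393/0.775) = -25.90 dBu.
Output: -25.90 + 12.6 = -13.3 dBu.

-13.3 dBu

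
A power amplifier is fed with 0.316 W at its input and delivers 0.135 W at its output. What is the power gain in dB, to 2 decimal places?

Power is a power quantity, so gain = 10·log₁₀(P_out/P_in).
10·log₁₀(0.135/0.316) = 10·log₁₀(0.4272) = -3.69 dB.

-3.69 dB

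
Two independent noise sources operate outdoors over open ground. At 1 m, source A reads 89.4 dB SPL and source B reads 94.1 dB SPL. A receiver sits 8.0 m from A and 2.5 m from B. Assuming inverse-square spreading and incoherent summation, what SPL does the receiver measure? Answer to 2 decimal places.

86.28 dB SPL

At the listener: L_A = 89.4 − 20·log₁₀(8.0) = 71.338 dB; L_B = 94.1 − 20·log₁₀(2.5) = 86.141 dB.
Combined: 10·log₁₀(10^(71.338/10)+10^(86.141/10)) = 86.28 dB SPL.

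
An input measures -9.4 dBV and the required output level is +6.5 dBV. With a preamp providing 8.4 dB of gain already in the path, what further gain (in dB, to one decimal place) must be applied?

7.5 dB

The required make-up gain is the shortfall in the dB sum.
G = +6.5 − (-9.4) − 8.4 = 7.5 dB.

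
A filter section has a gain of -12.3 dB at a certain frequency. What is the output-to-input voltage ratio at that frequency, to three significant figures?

Voltage ratio = 10^(dB/20).
10^(-12.3/20) = 10^(-0.6150) = 0.243.

0.243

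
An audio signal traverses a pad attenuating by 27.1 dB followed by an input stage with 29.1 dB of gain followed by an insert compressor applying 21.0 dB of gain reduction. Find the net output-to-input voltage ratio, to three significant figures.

Net gain = (−27.1) + 29.1 + (−21.0) = -19.0 dB.
Voltage ratio = 10^(-19.0/20) = 0.112.

0.112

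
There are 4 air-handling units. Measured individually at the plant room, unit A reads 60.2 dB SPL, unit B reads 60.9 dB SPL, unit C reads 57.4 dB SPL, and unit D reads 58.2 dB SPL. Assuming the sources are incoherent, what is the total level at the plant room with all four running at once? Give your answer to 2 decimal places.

65.43 dB SPL

Uncorrelated sources add in intensity (power), not in dB.
L_total = 10·log₁₀(10^(60.2/10) + 10^(60.9/10) + 10^(57.4/10) + 10^(58.2/10)) = 10·log₁₀(3488000) = 65.43 dB SPL.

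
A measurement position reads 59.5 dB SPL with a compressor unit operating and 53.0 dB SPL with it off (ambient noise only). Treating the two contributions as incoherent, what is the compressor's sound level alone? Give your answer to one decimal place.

Background correction is a power subtraction:
L_src = 10·log₁₀(10^(59.5/10) − 10^(53.0/10)) = 10·log₁₀(691700) = 58.4 dB SPL.

58.4 dB SPL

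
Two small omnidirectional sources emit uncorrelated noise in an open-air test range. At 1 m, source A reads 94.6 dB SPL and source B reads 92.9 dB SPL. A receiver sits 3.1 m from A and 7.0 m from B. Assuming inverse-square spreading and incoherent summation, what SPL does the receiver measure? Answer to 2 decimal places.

At the listener: L_A = 94.6 − 20·log₁₀(3.1) = 84.773 dB; L_B = 92.9 − 20·log₁₀(7.0) = 75.998 dB.
Combined: 10·log₁₀(10^(84.773/10)+10^(75.998/10)) = 85.31 dB SPL.

85.31 dB SPL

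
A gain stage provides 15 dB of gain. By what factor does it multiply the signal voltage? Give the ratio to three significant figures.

5.62

Voltage ratio = 10^(dB/20).
10^(15/20) = 10^(0.7500) = 5.62.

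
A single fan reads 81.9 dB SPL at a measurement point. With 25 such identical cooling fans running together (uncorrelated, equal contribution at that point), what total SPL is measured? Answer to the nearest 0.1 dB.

25 equal incoherent sources raise the level by 10·log₁₀(25) = 13.98 dB.
L_total = 81.9 + 13.98 = 95.9 dB SPL.

95.9 dB SPL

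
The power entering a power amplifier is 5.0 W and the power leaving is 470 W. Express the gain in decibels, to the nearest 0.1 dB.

19.7 dB

Power ratio → dB uses the 10·log₁₀ form:
10·log₁₀(470/5.0) = 10·log₁₀(94.00) = 19.7 dB.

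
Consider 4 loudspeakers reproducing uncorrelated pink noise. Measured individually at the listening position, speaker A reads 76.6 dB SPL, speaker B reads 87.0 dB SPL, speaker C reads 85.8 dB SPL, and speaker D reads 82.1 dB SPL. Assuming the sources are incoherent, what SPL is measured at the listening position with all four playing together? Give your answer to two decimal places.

Incoherent sources sum as intensities:
L_total = 10·log₁₀(10^(76.6/10) + 10^(87.0/10) + 10^(85.8/10) + 10^(82.1/10)) = 10·log₁₀(1089000000) = 90.37 dB SPL.

90.37 dB SPL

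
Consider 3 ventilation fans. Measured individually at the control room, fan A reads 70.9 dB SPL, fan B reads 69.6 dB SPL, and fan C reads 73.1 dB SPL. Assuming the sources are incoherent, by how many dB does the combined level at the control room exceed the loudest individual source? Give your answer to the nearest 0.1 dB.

3.1 dB

Incoherent sources sum as intensities:
L_total = 10·log₁₀(10^(70.9/10) + 10^(69.6/10) + 10^(73.1/10)) = 76.22 dB SPL.
Excess over the loudest (73.1 dB): 76.22 − 73.1 = 3.1 dB.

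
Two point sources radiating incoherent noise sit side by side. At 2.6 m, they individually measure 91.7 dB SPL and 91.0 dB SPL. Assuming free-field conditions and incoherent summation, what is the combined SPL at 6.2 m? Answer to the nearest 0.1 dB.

86.8 dB SPL

Combined at 2.6 m: 10·log₁₀(10^(91.7/10)+10^(91.0/10)) = 94.37 dB SPL.
Then apply −20·log₁₀(6.2/2.6) = -7.55 dB → 86.8 dB SPL.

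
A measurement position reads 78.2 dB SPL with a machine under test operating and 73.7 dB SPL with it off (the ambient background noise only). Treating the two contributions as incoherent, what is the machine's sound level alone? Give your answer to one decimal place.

Background correction is a power subtraction:
L_src = 10·log₁₀(10^(78.2/10) − 10^(73.7/10)) = 10·log₁₀(42630000) = 76.3 dB SPL.

76.3 dB SPL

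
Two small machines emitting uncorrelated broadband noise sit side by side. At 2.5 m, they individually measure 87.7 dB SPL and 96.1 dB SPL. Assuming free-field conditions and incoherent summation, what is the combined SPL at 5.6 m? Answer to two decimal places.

89.68 dB SPL

Combined at 2.5 m: 10·log₁₀(10^(87.7/10)+10^(96.1/10)) = 96.686 dB SPL.
Then apply −20·log₁₀(5.6/2.5) = -7.005 dB → 89.68 dB SPL.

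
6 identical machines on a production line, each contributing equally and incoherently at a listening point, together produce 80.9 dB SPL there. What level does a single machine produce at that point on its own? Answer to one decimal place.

6 equal incoherent sources add 10·log₁₀(6) = 7.78 dB over one source.
L_one = 80.9 − 7.78 = 73.1 dB SPL.

73.1 dB SPL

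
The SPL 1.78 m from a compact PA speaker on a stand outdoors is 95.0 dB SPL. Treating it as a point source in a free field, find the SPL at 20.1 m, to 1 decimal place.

Inverse-square spreading gives ΔL = −20·log₁₀(d₂/d₁).
ΔL = −20·log₁₀(20.1/1.78) = -21.06 dB, so L₂ = 95.0 + (-21.06) = 73.9 dB SPL.

73.9 dB SPL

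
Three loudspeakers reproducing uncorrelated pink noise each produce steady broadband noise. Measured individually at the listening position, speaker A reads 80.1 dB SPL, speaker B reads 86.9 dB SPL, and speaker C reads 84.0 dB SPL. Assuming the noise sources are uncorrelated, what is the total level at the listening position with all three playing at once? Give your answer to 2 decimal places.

Add the sources as powers (linear), then convert back to dB:
L_total = 10·log₁₀(10^(80.1/10) + 10^(86.9/10) + 10^(84.0/10)) = 10·log₁₀(843300000) = 89.26 dB SPL.

89.26 dB SPL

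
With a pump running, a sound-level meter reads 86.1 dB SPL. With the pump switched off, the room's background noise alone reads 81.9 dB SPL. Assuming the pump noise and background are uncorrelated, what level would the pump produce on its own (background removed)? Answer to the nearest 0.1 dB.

Background correction is a power subtraction:
L_src = 10·log₁₀(10^(86.1/10) − 10^(81.9/10)) = 10·log₁₀(252500000) = 84.0 dB SPL.

84.0 dB SPL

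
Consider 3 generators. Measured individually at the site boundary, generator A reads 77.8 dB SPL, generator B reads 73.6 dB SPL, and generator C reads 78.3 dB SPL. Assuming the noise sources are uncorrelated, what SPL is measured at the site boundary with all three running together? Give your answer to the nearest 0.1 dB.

81.8 dB SPL

Add the sources as powers (linear), then convert back to dB:
L_total = 10·log₁₀(10^(77.8/10) + 10^(73.6/10) + 10^(78.3/10)) = 10·log₁₀(150800000) = 81.8 dB SPL.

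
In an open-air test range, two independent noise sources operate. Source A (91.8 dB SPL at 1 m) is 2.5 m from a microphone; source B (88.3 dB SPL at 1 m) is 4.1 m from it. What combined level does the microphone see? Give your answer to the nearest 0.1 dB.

84.5 dB SPL

At the listener: L_A = 91.8 − 20·log₁₀(2.5) = 83.84 dB; L_B = 88.3 − 20·log₁₀(4.1) = 76.04 dB.
Combined: 10·log₁₀(10^(83.84/10)+10^(76.04/10)) = 84.5 dB SPL.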